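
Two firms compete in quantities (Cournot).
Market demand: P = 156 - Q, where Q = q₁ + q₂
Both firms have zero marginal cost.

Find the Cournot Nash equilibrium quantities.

q₁* = q₂* = 52.0; P* = 52.0

Work:
Profit: π_i = P·q_i = (a - q_i - q_j)·q_i
FOC: ∂π_i/∂q_i = a - 2q_i - q_j = 0
Reaction function: q_i = (156 - q_j)/2
Symmetry: q* = 156/3 = 52.0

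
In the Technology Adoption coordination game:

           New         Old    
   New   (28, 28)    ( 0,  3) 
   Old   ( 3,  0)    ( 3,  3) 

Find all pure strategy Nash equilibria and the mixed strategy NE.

Pure NE: (New, New) and (Old, Old); Mixed NE: p = 0.1071, q = 0.1071

Work:
Check pure NE:
(New, New): (28, 28) - no unilateral deviation beneficial
(Old, Old): (3, 3) - no unilateral deviation beneficial
Mixed NE: P1 plays New with p = 0.1071, P2 plays New with q = 0.1071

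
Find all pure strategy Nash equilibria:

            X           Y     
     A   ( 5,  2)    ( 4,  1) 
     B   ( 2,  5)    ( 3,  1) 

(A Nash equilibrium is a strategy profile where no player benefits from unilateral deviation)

Nash equilibrium: (A, X)

Work:
Best responses:
  P1 vs X: payoffs [5, 2] → best response A (payoff 5)
  P1 vs Y: payoffs [4, 3] → best response A (payoff 4)
  P2 vs A: payoffs [2, 1] → best response X (payoff 2)
  P2 vs B: payoffs [5, 1] → best response X (payoff 5)
Mutual best responses: (A,X) → Nash equilibria.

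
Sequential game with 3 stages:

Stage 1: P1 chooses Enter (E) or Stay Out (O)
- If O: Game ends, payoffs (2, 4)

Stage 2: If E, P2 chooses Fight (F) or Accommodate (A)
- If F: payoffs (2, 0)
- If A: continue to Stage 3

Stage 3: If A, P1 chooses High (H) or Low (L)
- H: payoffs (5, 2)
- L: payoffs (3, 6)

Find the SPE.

SPE: (E, A, H); Outcome (5, 2)

Work:
Stage 3: P1 chooses H (5 vs 3)
Stage 2: P2: F->0, A->2 (anticipating H). Choose A
Stage 1: P1: O->2, E->5 (anticipating A, H). Choose E
SPE path: E -> A -> H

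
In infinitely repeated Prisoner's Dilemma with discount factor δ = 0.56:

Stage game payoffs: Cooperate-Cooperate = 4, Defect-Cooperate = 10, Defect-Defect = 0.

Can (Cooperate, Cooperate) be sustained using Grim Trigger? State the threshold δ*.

δ* = 0.6; since δ = 0.56 < 0.6, cooperation cannot be sustained

Work:
For Grim Trigger:
Cooperate forever: 4/(1-δ)
Defect then punished: 10 + 0·δ/(1-δ)
Need: 4/(1-δ) ≥ 10 + 0·δ/(1-δ)
Solving: δ ≥ (T-R)/(T-P) = (10-4)/(10-0) = 0.6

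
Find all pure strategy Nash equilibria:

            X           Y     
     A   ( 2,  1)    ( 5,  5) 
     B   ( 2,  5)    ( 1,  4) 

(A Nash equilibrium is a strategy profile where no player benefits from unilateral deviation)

Nash equilibrium: (A, Y), (B, X)

Work:
Best responses:
  P1 vs X: payoffs [2, 2] → best response A/B (payoff 2)
  P1 vs Y: payoffs [5, 1] → best response A (payoff 5)
  P2 vs A: payoffs [1, 5] → best response Y (payoff 5)
  P2 vs B: payoffs [5, 4] → best response X (payoff 5)
Mutual best responses: (A,Y), (B,X) → Nash equilibria.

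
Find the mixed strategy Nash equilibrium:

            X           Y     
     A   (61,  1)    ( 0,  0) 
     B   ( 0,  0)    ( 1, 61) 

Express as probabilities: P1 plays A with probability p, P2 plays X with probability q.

p = 0.9839, q = 0.0161

Work:
Find probabilities that make opponent indifferent:
P2 chooses q to make P1 indifferent between A and B
P1 chooses p to make P2 indifferent between X and Y
Mixed NE: P1 plays (A: 0.9839, B: 0.0161), P2 plays (X: 0.0161, Y: 0.9839)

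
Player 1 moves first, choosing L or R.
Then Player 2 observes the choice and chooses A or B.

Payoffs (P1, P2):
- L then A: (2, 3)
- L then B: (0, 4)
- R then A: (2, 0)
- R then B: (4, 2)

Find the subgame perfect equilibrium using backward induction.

P1 plays R, P2 plays B after L and B after R; Payoff (4, 2)

Work:
Backward induction:
After L: P2 chooses B → P1 gets 0
After R: P2 chooses B → P1 gets 4
P1 chooses R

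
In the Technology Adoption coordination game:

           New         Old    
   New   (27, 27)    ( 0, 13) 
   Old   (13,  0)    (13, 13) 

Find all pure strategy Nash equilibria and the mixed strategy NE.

Pure NE: (New, New) and (Old, Old); Mixed NE: p = 0.4815, q = 0.4815

Work:
Check pure NE:
(New, New): (27, 27) - no unilateral deviation beneficial
(Old, Old): (13, 13) - no unilateral deviation beneficial
Mixed NE: P1 plays New with p = 0.4815, P2 plays New with q = 0.4815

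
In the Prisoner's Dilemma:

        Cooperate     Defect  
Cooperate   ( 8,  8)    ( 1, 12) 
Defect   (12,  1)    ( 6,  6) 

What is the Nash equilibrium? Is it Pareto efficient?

(Defect, Defect) is NE; not Pareto efficient

Work:
Defect dominates Cooperate for both players:
If P2 cooperates: Defect (12) > Cooperate (8)
If P2 defects: Defect (6) > Cooperate (1)
NE: (Defect, Defect) with payoff (6, 6)
But (Cooperate, Cooperate) = (8, 8) Pareto dominates (6, 6)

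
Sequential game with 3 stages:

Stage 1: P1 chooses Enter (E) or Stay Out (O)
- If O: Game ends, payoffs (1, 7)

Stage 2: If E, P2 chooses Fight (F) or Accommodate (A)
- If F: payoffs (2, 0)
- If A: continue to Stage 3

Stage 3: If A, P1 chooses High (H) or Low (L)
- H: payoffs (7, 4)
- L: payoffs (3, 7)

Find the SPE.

SPE: (E, A, H); Outcome (7, 4)

Work:
Stage 3: P1 chooses H (7 vs 3)
Stage 2: P2: F->0, A->4 (anticipating H). Choose A
Stage 1: P1: O->1, E->7 (anticipating A, H). Choose E
SPE path: E -> A -> H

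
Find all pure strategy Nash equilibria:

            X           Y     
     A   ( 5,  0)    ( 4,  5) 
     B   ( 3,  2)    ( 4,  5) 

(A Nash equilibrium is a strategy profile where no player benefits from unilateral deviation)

Nash equilibrium: (A, Y), (B, Y)

Work:
Best responses:
  P1 vs X: payoffs [5, 3] → best response A (payoff 5)
  P1 vs Y: payoffs [4, 4] → best response A/B (payoff 4)
  P2 vs A: payoffs [0, 5] → best response Y (payoff 5)
  P2 vs B: payoffs [2, 5] → best response Y (payoff 5)
Mutual best responses: (A,Y), (B,Y) → Nash equilibria.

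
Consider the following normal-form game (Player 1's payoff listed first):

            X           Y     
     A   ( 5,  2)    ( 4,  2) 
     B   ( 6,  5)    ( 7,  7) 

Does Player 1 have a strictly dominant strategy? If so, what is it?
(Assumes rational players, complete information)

Yes, Player 1's strictly dominant strategy is B

Work:
A strategy strictly dominates another if it gives a strictly higher payoff against every opponent action. Compare each pair of P1's strategies column-by-column:
  A vs B: [5 vs 6, 4 vs 7] → A does not strictly dominate B (column X: 5 ≤ 6)
  B vs A: [6 vs 5, 7 vs 4] → B strictly dominates A
B strictly dominates every other strategy → strictly dominant.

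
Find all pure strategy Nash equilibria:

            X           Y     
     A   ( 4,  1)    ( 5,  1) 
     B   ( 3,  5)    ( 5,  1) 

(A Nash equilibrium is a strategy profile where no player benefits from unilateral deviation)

Nash equilibrium: (A, X), (A, Y)

Work:
Best responses:
  P1 vs X: payoffs [4, 3] → best response A (payoff 4)
  P1 vs Y: payoffs [5, 5] → best response A/B (payoff 5)
  P2 vs A: payoffs [1, 1] → best response X/Y (payoff 1)
  P2 vs B: payoffs [5, 1] → best response X (payoff 5)
Mutual best responses: (A,X), (A,Y) → Nash equilibria.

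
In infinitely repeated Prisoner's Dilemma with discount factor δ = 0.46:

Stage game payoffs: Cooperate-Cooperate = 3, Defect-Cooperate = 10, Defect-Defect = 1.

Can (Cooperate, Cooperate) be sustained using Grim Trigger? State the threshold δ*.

δ* = 0.7778; since δ = 0.46 < 0.7778, cooperation cannot be sustained

Work:
For Grim Trigger:
Cooperate forever: 3/(1-δ)
Defect then punished: 10 + 1·δ/(1-δ)
Need: 3/(1-δ) ≥ 10 + 1·δ/(1-δ)
Solving: δ ≥ (T-R)/(T-P) = (10-3)/(10-1) = 0.7778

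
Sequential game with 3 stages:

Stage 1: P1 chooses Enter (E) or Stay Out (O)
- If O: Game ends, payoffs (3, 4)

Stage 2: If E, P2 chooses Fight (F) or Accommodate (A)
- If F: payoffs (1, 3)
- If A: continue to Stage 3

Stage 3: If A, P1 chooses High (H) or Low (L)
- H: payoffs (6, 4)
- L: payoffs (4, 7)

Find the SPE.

SPE: (E, A, H); Outcome (6, 4)

Work:
Stage 3: P1 chooses H (6 vs 4)
Stage 2: P2: F->3, A->4 (anticipating H). Choose A
Stage 1: P1: O->3, E->6 (anticipating A, H). Choose E
SPE path: E -> A -> H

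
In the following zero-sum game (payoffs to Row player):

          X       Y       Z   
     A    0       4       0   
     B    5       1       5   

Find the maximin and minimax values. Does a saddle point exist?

Maximin = 1, Minimax = 4, Saddle: False

Work:
Row minimums: [0, 1] → maximin = 1
Column maximums: [5, 4, 5] → minimax = 4
No saddle point (maximin ≠ minimax). Mixed strategy needed.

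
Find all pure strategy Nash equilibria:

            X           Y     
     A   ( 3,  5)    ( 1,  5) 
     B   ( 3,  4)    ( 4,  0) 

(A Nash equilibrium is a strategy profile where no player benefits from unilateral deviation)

Nash equilibrium: (A, X), (B, X)

Work:
Best responses:
  P1 vs X: payoffs [3, 3] → best response A/B (payoff 3)
  P1 vs Y: payoffs [1, 4] → best response B (payoff 4)
  P2 vs A: payoffs [5, 5] → best response X/Y (payoff 5)
  P2 vs B: payoffs [4, 0] → best response X (payoff 4)
Mutual best responses: (A,X), (B,X) → Nash equilibria.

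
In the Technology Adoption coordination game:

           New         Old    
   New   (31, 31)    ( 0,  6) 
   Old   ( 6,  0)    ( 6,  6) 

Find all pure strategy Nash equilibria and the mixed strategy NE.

Pure NE: (New, New) and (Old, Old); Mixed NE: p = 0.1935, q = 0.1935

Work:
Check pure NE:
(New, New): (31, 31) - no unilateral deviation beneficial
(Old, Old): (6, 6) - no unilateral deviation beneficial
Mixed NE: P1 plays New with p = 0.1935, P2 plays New with q = 0.1935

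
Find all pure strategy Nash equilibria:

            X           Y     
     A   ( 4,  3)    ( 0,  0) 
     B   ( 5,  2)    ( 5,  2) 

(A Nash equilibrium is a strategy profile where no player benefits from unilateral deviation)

Nash equilibrium: (B, X), (B, Y)

Work:
Best responses:
  P1 vs X: payoffs [4, 5] → best response B (payoff 5)
  P1 vs Y: payoffs [0, 5] → best response B (payoff 5)
  P2 vs A: payoffs [3, 0] → best response X (payoff 3)
  P2 vs B: payoffs [2, 2] → best response X/Y (payoff 2)
Mutual best responses: (B,X), (B,Y) → Nash equilibria.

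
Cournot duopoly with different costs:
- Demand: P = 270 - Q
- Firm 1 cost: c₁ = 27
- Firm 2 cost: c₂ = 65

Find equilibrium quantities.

q₁* = 93.67, q₂* = 55.67

Work:
Reaction: q₁ = (270 - 27 - q₂)/2
Reaction: q₂ = (270 - 65 - q₁)/2
Solve simultaneously:
q₁* = (270 - 2×27 + 65)/3 = 93.67
q₂* = (270 - 2×65 + 27)/3 = 55.67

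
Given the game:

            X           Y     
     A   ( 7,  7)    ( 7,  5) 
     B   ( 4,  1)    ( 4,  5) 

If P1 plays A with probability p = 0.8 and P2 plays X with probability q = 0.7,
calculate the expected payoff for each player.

E[P1] = 6.4, E[P2] = 5.56

Work:
E[P1] = p·q·π₁(A,X) + p·(1-q)·π₁(A,Y) + (1-p)·q·π₁(B,X) + (1-p)·(1-q)·π₁(B,Y)
= 0.8·0.7·7 + 0.8·0.3·7 + 0.2·0.7·4 + 0.2·0.3·4
= 6.4

E[P2] = 5.56 (similar calculation)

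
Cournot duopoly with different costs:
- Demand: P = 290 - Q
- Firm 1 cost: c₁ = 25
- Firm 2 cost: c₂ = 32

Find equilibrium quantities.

q₁* = 90.67, q₂* = 83.67

Work:
Reaction: q₁ = (290 - 25 - q₂)/2
Reaction: q₂ = (290 - 32 - q₁)/2
Solve simultaneously:
q₁* = (290 - 2×25 + 32)/3 = 90.67
q₂* = (290 - 2×32 + 25)/3 = 83.67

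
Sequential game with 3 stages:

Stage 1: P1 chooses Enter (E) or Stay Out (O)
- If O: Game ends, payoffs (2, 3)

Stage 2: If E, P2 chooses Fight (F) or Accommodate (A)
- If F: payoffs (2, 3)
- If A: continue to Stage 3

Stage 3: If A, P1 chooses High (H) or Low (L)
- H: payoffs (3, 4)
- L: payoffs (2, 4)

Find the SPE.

SPE: (E, A, H); Outcome (3, 4)

Work:
Stage 3: P1 chooses H (3 vs 2)
Stage 2: P2: F->3, A->4 (anticipating H). Choose A
Stage 1: P1: O->2, E->3 (anticipating A, H). Choose E
SPE path: E -> A -> H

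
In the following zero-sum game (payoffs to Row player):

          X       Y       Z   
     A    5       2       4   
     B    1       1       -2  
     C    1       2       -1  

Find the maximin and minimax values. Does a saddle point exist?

Maximin = 2, Minimax = 2, Saddle: True

Work:
Row minimums: [2, -2, -1] → maximin = 2
Column maximums: [5, 2, 4] → minimax = 2
Saddle point exists! Game value = 2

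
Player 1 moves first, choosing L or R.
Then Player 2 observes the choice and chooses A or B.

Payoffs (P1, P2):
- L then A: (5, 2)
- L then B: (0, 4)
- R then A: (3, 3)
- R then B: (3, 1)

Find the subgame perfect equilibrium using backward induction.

P1 plays R, P2 plays B after L and A after R; Payoff (3, 3)

Work:
Backward induction:
After L: P2 chooses B → P1 gets 0
After R: P2 chooses A → P1 gets 3
P1 chooses R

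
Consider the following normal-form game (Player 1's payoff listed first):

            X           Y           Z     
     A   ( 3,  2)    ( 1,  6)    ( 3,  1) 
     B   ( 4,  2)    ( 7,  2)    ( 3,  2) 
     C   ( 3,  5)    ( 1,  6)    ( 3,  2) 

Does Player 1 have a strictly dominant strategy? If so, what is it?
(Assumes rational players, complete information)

No strictly dominant strategy exists for Player 1

Work:
A strategy strictly dominates another if it gives a strictly higher payoff against every opponent action. Compare each pair of P1's strategies column-by-column:
  A vs B: [3 vs 4, 1 vs 7, 3 vs 3] → A does not strictly dominate B (column X: 3 ≤ 4)
  A vs C: [3 vs 3, 1 vs 1, 3 vs 3] → A does not strictly dominate C (column X: 3 ≤ 3)
  B vs A: [4 vs 3, 7 vs 1, 3 vs 3] → B does not strictly dominate A (column Z: 3 ≤ 3)
  B vs C: [4 vs 3, 7 vs 1, 3 vs 3] → B does not strictly dominate C (column Z: 3 ≤ 3)
  C vs A: [3 vs 3, 1 vs 1, 3 vs 3] → C does not strictly dominate A (column X: 3 ≤ 3)
  C vs B: [3 vs 4, 1 vs 7, 3 vs 3] → C does not strictly dominate B (column X: 3 ≤ 4)
No single strategy strictly dominates all others → no strictly dominant strategy.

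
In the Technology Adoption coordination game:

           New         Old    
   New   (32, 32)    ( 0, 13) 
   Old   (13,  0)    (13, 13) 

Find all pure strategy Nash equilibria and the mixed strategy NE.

Pure NE: (New, New) and (Old, Old); Mixed NE: p = 0.4062, q = 0.4062

Work:
Check pure NE:
(New, New): (32, 32) - no unilateral deviation beneficial
(Old, Old): (13, 13) - no unilateral deviation beneficial
Mixed NE: P1 plays New with p = 0.4062, P2 plays New with q = 0.4062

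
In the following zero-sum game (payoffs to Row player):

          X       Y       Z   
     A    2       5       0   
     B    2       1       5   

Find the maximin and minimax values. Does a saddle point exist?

Maximin = 1, Minimax = 2, Saddle: False

Work:
Row minimums: [0, 1] → maximin = 1
Column maximums: [2, 5, 5] → minimax = 2
No saddle point (maximin ≠ minimax). Mixed strategy needed.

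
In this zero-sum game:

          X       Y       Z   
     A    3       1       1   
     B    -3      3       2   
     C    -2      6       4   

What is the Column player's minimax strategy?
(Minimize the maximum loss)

Column should play X, value = 3

Work:
Column player minimizes Row's maximum payoff:
Column X: max payoff to Row = 3
Column Y: max payoff to Row = 6
Column Z: max payoff to Row = 4
Minimum is 3, achieved by column X.
Minimax strategy: X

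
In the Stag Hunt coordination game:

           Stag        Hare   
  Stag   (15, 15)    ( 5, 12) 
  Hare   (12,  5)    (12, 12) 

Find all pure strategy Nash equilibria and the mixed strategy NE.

Pure NE: (Stag, Stag) and (Hare, Hare); Mixed NE: p = 0.7, q = 0.7

Work:
Check pure NE:
(Stag, Stag): (15, 15) - no unilateral deviation beneficial
(Hare, Hare): (12, 12) - no unilateral deviation beneficial
Mixed NE: P1 plays Stag with p = 0.7, P2 plays Stag with q = 0.7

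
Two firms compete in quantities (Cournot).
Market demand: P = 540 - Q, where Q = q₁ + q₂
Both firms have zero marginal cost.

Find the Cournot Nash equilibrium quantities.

q₁* = q₂* = 180.0; P* = 180.0

Work:
Profit: π_i = P·q_i = (a - q_i - q_j)·q_i
FOC: ∂π_i/∂q_i = a - 2q_i - q_j = 0
Reaction function: q_i = (540 - q_j)/2
Symmetry: q* = 540/3 = 180.0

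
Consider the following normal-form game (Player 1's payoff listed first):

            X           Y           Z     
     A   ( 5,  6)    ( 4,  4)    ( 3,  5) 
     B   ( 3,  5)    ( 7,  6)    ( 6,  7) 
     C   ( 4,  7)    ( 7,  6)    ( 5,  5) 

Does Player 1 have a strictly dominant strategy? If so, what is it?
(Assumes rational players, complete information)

No strictly dominant strategy exists for Player 1

Work:
A strategy strictly dominates another if it gives a strictly higher payoff against every opponent action. Compare each pair of P1's strategies column-by-column:
  A vs B: [5 vs 3, 4 vs 7, 3 vs 6] → A does not strictly dominate B (column Y: 4 ≤ 7)
  A vs C: [5 vs 4, 4 vs 7, 3 vs 5] → A does not strictly dominate C (column Y: 4 ≤ 7)
  B vs A: [3 vs 5, 7 vs 4, 6 vs 3] → B does not strictly dominate A (column X: 3 ≤ 5)
  B vs C: [3 vs 4, 7 vs 7, 6 vs 5] → B does not strictly dominate C (column X: 3 ≤ 4)
  C vs A: [4 vs 5, 7 vs 4, 5 vs 3] → C does not strictly dominate A (column X: 4 ≤ 5)
  C vs B: [4 vs 3, 7 vs 7, 5 vs 6] → C does not strictly dominate B (column Y: 7 ≤ 7)
No single strategy strictly dominates all others → no strictly dominant strategy.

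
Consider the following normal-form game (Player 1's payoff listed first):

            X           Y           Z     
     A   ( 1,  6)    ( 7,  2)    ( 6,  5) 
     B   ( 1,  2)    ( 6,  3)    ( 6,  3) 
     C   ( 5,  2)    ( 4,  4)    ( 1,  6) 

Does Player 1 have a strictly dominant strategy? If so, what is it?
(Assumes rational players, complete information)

No strictly dominant strategy exists for Player 1

Work:
A strategy strictly dominates another if it gives a strictly higher payoff against every opponent action. Compare each pair of P1's strategies column-by-column:
  A vs B: [1 vs 1, 7 vs 6, 6 vs 6] → A does not strictly dominate B (column X: 1 ≤ 1)
  A vs C: [1 vs 5, 7 vs 4, 6 vs 1] → A does not strictly dominate C (column X: 1 ≤ 5)
  B vs A: [1 vs 1, 6 vs 7, 6 vs 6] → B does not strictly dominate A (column X: 1 ≤ 1)
  B vs C: [1 vs 5, 6 vs 4, 6 vs 1] → B does not strictly dominate C (column X: 1 ≤ 5)
  C vs A: [5 vs 1, 4 vs 7, 1 vs 6] → C does not strictly dominate A (column Y: 4 ≤ 7)
  C vs B: [5 vs 1, 4 vs 6, 1 vs 6] → C does not strictly dominate B (column Y: 4 ≤ 6)
No single strategy strictly dominates all others → no strictly dominant strategy.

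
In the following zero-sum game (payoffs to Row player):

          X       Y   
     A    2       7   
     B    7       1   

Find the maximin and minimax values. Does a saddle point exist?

Maximin = 2, Minimax = 7, Saddle: False

Work:
Row minimums: [2, 1] → maximin = 2
Column maximums: [7, 7] → minimax = 7
No saddle point (maximin ≠ minimax). Mixed strategy needed.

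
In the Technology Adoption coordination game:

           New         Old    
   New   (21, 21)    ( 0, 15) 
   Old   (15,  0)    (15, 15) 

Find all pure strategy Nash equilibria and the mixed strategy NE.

Pure NE: (New, New) and (Old, Old); Mixed NE: p = 0.7143, q = 0.7143

Work:
Check pure NE:
(New, New): (21, 21) - no unilateral deviation beneficial
(Old, Old): (15, 15) - no unilateral deviation beneficial
Mixed NE: P1 plays New with p = 0.7143, P2 plays New with q = 0.7143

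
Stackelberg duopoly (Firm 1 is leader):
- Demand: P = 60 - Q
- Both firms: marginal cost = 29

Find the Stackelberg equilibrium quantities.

q₁* (leader) = 15.5, q₂* (follower) = 7.75

Work:
Follower's reaction: q₂ = (a - c - q₁)/2
Leader substitutes: π₁ = q₁·(a - q₁ - (a-c-q₁)/2 - c)
FOC: q₁* = (60 - 29)/2 = 15.50
Then: q₂* = (60 - 29 - 15.5)/2 = 7.75
Leader has first-mover advantage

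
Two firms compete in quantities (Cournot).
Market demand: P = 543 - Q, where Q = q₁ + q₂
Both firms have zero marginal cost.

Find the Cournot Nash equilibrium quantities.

q₁* = q₂* = 181.0; P* = 181.0

Work:
Profit: π_i = P·q_i = (a - q_i - q_j)·q_i
FOC: ∂π_i/∂q_i = a - 2q_i - q_j = 0
Reaction function: q_i = (543 - q_j)/2
Symmetry: q* = 543/3 = 181.0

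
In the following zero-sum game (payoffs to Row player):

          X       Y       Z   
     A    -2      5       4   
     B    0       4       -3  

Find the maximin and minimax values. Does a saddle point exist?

Maximin = -2, Minimax = 0, Saddle: False

Work:
Row minimums: [-2, -3] → maximin = -2
Column maximums: [0, 5, 4] → minimax = 0
No saddle point (maximin ≠ minimax). Mixed strategy needed.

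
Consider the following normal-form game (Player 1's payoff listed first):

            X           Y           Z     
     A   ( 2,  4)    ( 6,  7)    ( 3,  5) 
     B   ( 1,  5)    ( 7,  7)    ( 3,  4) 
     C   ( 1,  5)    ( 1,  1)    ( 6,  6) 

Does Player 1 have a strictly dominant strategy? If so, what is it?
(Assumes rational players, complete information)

No strictly dominant strategy exists for Player 1

Work:
A strategy strictly dominates another if it gives a strictly higher payoff against every opponent action. Compare each pair of P1's strategies column-by-column:
  A vs B: [2 vs 1, 6 vs 7, 3 vs 3] → A does not strictly dominate B (column Y: 6 ≤ 7)
  A vs C: [2 vs 1, 6 vs 1, 3 vs 6] → A does not strictly dominate C (column Z: 3 ≤ 6)
  B vs A: [1 vs 2, 7 vs 6, 3 vs 3] → B does not strictly dominate A (column X: 1 ≤ 2)
  B vs C: [1 vs 1, 7 vs 1, 3 vs 6] → B does not strictly dominate C (column X: 1 ≤ 1)
  C vs A: [1 vs 2, 1 vs 6, 6 vs 3] → C does not strictly dominate A (column X: 1 ≤ 2)
  C vs B: [1 vs 1, 1 vs 7, 6 vs 3] → C does not strictly dominate B (column X: 1 ≤ 1)
No single strategy strictly dominates all others → no strictly dominant strategy.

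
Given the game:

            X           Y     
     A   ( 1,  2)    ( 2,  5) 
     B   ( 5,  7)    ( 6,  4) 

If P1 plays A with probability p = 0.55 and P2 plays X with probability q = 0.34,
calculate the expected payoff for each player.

E[P1] = 3.46, E[P2] = 4.448

Work:
E[P1] = p·q·π₁(A,X) + p·(1-q)·π₁(A,Y) + (1-p)·q·π₁(B,X) + (1-p)·(1-q)·π₁(B,Y)
= 0.55·0.34·1 + 0.55·0.66·2 + 0.45·0.34·5 + 0.45·0.66·6
= 3.46

E[P2] = 4.448 (similar calculation)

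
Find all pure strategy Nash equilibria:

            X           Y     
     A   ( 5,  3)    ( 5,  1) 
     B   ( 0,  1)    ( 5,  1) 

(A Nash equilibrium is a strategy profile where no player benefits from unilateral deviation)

Nash equilibrium: (A, X), (B, Y)

Work:
Best responses:
  P1 vs X: payoffs [5, 0] → best response A (payoff 5)
  P1 vs Y: payoffs [5, 5] → best response A/B (payoff 5)
  P2 vs A: payoffs [3, 1] → best response X (payoff 3)
  P2 vs B: payoffs [1, 1] → best response X/Y (payoff 1)
Mutual best responses: (A,X), (B,Y) → Nash equilibria.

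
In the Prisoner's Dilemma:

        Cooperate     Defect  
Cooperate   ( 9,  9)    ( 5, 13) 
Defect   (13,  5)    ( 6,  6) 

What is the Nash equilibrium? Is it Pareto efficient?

(Defect, Defect) is NE; not Pareto efficient

Work:
Defect dominates Cooperate for both players:
If P2 cooperates: Defect (13) > Cooperate (9)
If P2 defects: Defect (6) > Cooperate (5)
NE: (Defect, Defect) with payoff (6, 6)
But (Cooperate, Cooperate) = (9, 9) Pareto dominates (6, 6)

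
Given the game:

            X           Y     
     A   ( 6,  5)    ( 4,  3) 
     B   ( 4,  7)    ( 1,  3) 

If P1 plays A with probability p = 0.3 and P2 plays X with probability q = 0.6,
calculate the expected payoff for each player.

E[P1] = 3.52, E[P2] = 5.04

Work:
E[P1] = p·q·π₁(A,X) + p·(1-q)·π₁(A,Y) + (1-p)·q·π₁(B,X) + (1-p)·(1-q)·π₁(B,Y)
= 0.3·0.6·6 + 0.3·0.4·4 + 0.7·0.6·4 + 0.7·0.4·1
= 3.52

E[P2] = 5.04 (similar calculation)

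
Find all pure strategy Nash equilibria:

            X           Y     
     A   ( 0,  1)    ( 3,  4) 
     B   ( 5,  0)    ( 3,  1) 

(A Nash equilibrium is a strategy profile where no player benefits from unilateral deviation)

Nash equilibrium: (A, Y), (B, Y)

Work:
Best responses:
  P1 vs X: payoffs [0, 5] → best response B (payoff 5)
  P1 vs Y: payoffs [3, 3] → best response A/B (payoff 3)
  P2 vs A: payoffs [1, 4] → best response Y (payoff 4)
  P2 vs B: payoffs [0, 1] → best response Y (payoff 1)
Mutual best responses: (A,Y), (B,Y) → Nash equilibria.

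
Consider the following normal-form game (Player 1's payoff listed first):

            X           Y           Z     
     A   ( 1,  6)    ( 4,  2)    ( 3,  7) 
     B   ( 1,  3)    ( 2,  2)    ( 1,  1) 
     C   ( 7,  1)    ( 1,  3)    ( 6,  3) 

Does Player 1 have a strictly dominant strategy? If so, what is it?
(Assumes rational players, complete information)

No strictly dominant strategy exists for Player 1

Work:
A strategy strictly dominates another if it gives a strictly higher payoff against every opponent action. Compare each pair of P1's strategies column-by-column:
  A vs B: [1 vs 1, 4 vs 2, 3 vs 1] → A does not strictly dominate B (column X: 1 ≤ 1)
  A vs C: [1 vs 7, 4 vs 1, 3 vs 6] → A does not strictly dominate C (column X: 1 ≤ 7)
  B vs A: [1 vs 1, 2 vs 4, 1 vs 3] → B does not strictly dominate A (column X: 1 ≤ 1)
  B vs C: [1 vs 7, 2 vs 1, 1 vs 6] → B does not strictly dominate C (column X: 1 ≤ 7)
  C vs A: [7 vs 1, 1 vs 4, 6 vs 3] → C does not strictly dominate A (column Y: 1 ≤ 4)
  C vs B: [7 vs 1, 1 vs 2, 6 vs 1] → C does not strictly dominate B (column Y: 1 ≤ 2)
No single strategy strictly dominates all others → no strictly dominant strategy.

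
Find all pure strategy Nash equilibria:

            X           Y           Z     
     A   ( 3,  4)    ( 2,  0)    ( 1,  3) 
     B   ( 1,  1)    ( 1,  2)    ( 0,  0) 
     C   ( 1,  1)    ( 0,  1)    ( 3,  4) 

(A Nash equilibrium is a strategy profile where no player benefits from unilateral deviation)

Nash equilibrium: (A, X), (C, Z)

Work:
Best responses:
  P1 vs X: payoffs [3, 1, 1] → best response A (payoff 3)
  P1 vs Y: payoffs [2, 1, 0] → best response A (payoff 2)
  P1 vs Z: payoffs [1, 0, 3] → best response C (payoff 3)
  P2 vs A: payoffs [4, 0, 3] → best response X (payoff 4)
  P2 vs B: payoffs [1, 2, 0] → best response Y (payoff 2)
  P2 vs C: payoffs [1, 1, 4] → best response Z (payoff 4)
Mutual best responses: (A,X), (C,Z) → Nash equilibria.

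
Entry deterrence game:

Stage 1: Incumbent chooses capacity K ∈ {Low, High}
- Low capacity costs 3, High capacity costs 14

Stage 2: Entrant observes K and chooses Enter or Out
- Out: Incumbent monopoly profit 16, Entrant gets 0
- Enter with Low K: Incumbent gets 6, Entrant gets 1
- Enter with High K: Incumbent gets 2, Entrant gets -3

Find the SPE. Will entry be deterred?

SPE: (Low, Enter|Low, Out|High); Entry not deterred. Incumbent net profit = 3, Entrant gets 1

Work:
After Low K: Entrant enters (1 > 0)
After High K: Entrant stays out (-3 < 0)
Incumbent: Low → 6−3=3, High → 16−14=2
Incumbent chooses Low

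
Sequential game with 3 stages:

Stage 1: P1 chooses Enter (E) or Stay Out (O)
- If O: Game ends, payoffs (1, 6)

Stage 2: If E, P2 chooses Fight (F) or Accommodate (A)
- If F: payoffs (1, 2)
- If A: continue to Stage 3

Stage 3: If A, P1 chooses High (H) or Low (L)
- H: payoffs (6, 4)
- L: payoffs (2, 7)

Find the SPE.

SPE: (E, A, H); Outcome (6, 4)

Work:
Stage 3: P1 chooses H (6 vs 2)
Stage 2: P2: F->2, A->4 (anticipating H). Choose A
Stage 1: P1: O->1, E->6 (anticipating A, H). Choose E
SPE path: E -> A -> H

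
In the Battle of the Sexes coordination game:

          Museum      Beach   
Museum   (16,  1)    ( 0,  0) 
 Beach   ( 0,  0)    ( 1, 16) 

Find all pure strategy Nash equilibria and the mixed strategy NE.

Pure NE: (Museum, Museum) and (Beach, Beach); Mixed NE: p = 0.9412, q = 0.0588

Work:
Check pure NE:
(Museum, Museum): (16, 1) - no unilateral deviation beneficial
(Beach, Beach): (1, 16) - no unilateral deviation beneficial
Mixed NE: P1 plays Museum with p = 0.9412, P2 plays Museum with q = 0.0588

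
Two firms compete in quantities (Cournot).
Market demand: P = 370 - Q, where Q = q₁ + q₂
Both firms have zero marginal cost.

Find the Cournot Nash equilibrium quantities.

q₁* = q₂* = 123.33; P* = 123.33

Work:
Profit: π_i = P·q_i = (a - q_i - q_j)·q_i
FOC: ∂π_i/∂q_i = a - 2q_i - q_j = 0
Reaction function: q_i = (370 - q_j)/2
Symmetry: q* = 370/3 = 123.33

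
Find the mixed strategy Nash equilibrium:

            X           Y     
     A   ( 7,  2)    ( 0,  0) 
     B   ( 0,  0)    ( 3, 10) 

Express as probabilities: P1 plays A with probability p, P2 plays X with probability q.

p = 0.8333, q = 0.3

Work:
Find probabilities that make opponent indifferent:
P2 chooses q to make P1 indifferent between A and B
P1 chooses p to make P2 indifferent between X and Y
Mixed NE: P1 plays (A: 0.8333, B: 0.1667), P2 plays (X: 0.3, Y: 0.7)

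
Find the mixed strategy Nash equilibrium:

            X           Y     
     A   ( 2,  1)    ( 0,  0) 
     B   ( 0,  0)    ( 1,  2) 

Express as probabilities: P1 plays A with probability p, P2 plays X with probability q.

p = 0.6667, q = 0.3333

Work:
Find probabilities that make opponent indifferent:
P2 chooses q to make P1 indifferent between A and B
P1 chooses p to make P2 indifferent between X and Y
Mixed NE: P1 plays (A: 0.6667, B: 0.3333), P2 plays (X: 0.3333, Y: 0.6667)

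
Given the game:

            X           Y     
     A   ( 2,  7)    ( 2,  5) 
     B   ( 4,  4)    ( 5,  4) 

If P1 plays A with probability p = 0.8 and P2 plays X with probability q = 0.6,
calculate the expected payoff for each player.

E[P1] = 2.48, E[P2] = 5.76

Work:
E[P1] = p·q·π₁(A,X) + p·(1-q)·π₁(A,Y) + (1-p)·q·π₁(B,X) + (1-p)·(1-q)·π₁(B,Y)
= 0.8·0.6·2 + 0.8·0.4·2 + 0.2·0.6·4 + 0.2·0.4·5
= 2.48

E[P2] = 5.76 (similar calculation)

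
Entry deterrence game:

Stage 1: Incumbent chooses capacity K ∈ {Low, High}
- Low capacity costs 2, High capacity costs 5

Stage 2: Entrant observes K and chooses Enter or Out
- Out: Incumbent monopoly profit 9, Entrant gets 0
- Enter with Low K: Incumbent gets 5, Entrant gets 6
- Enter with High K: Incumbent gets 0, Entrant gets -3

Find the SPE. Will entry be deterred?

SPE: (High, Enter|Low, Out|High); Entry deterred. Incumbent net profit = 4

Work:
After Low K: Entrant enters (6 > 0)
After High K: Entrant stays out (-3 < 0)
Incumbent: Low → 5−2=3, High → 9−5=4
Incumbent chooses High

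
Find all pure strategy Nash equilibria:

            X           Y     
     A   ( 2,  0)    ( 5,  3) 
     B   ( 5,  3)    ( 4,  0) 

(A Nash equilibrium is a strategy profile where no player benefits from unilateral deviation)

Nash equilibrium: (A, Y), (B, X)

Work:
Best responses:
  P1 vs X: payoffs [2, 5] → best response B (payoff 5)
  P1 vs Y: payoffs [5, 4] → best response A (payoff 5)
  P2 vs A: payoffs [0, 3] → best response Y (payoff 3)
  P2 vs B: payoffs [3, 0] → best response X (payoff 3)
Mutual best responses: (A,Y), (B,X) → Nash equilibria.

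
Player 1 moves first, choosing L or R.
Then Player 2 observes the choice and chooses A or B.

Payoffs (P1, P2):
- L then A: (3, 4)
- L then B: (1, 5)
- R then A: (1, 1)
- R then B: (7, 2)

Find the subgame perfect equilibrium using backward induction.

P1 plays R, P2 plays B after L and B after R; Payoff (7, 2)

Work:
Backward induction:
After L: P2 chooses B → P1 gets 1
After R: P2 chooses B → P1 gets 7
P1 chooses R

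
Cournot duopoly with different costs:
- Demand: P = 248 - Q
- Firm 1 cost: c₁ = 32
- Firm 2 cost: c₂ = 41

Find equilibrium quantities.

q₁* = 75.0, q₂* = 66.0

Work:
Reaction: q₁ = (248 - 32 - q₂)/2
Reaction: q₂ = (248 - 41 - q₁)/2
Solve simultaneously:
q₁* = (248 - 2×32 + 41)/3 = 75.0
q₂* = (248 - 2×41 + 32)/3 = 66.0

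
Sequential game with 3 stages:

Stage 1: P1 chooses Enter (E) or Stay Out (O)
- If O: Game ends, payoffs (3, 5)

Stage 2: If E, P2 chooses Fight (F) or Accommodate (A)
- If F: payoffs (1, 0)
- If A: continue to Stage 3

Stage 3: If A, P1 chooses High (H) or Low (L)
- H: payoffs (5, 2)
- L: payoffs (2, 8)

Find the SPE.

SPE: (E, A, H); Outcome (5, 2)

Work:
Stage 3: P1 chooses H (5 vs 2)
Stage 2: P2: F->0, A->2 (anticipating H). Choose A
Stage 1: P1: O->3, E->5 (anticipating A, H). Choose E
SPE path: E -> A -> H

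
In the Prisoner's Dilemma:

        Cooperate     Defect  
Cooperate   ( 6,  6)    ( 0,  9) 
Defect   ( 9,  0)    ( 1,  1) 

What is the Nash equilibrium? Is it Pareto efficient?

(Defect, Defect) is NE; not Pareto efficient

Work:
Defect dominates Cooperate for both players:
If P2 cooperates: Defect (9) > Cooperate (6)
If P2 defects: Defect (1) > Cooperate (0)
NE: (Defect, Defect) with payoff (1, 1)
But (Cooperate, Cooperate) = (6, 6) Pareto dominates (1, 1)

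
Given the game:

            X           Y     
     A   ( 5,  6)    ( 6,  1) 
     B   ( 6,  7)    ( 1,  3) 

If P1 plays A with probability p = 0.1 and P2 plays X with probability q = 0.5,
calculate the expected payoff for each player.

E[P1] = 3.7, E[P2] = 4.85

Work:
E[P1] = p·q·π₁(A,X) + p·(1-q)·π₁(A,Y) + (1-p)·q·π₁(B,X) + (1-p)·(1-q)·π₁(B,Y)
= 0.1·0.5·5 + 0.1·0.5·6 + 0.9·0.5·6 + 0.9·0.5·1
= 3.7

E[P2] = 4.85 (similar calculation)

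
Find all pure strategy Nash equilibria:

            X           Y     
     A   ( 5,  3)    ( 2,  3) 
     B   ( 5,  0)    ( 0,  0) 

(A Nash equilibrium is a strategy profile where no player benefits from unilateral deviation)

Nash equilibrium: (A, X), (A, Y), (B, X)

Work:
Best responses:
  P1 vs X: payoffs [5, 5] → best response A/B (payoff 5)
  P1 vs Y: payoffs [2, 0] → best response A (payoff 2)
  P2 vs A: payoffs [3, 3] → best response X/Y (payoff 3)
  P2 vs B: payoffs [0, 0] → best response X/Y (payoff 0)
Mutual best responses: (A,X), (A,Y), (B,X) → Nash equilibria.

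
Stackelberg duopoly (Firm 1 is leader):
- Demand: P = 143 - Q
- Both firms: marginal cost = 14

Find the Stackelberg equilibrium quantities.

q₁* (leader) = 64.5, q₂* (follower) = 32.25

Work:
Follower's reaction: q₂ = (a - c - q₁)/2
Leader substitutes: π₁ = q₁·(a - q₁ - (a-c-q₁)/2 - c)
FOC: q₁* = (143 - 14)/2 = 64.50
Then: q₂* = (143 - 14 - 64.5)/2 = 32.25
Leader has first-mover advantage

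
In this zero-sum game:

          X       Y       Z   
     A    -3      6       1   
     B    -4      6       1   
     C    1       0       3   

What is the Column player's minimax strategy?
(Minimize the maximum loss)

Column should play X, value = 1

Work:
Column player minimizes Row's maximum payoff:
Column X: max payoff to Row = 1
Column Y: max payoff to Row = 6
Column Z: max payoff to Row = 3
Minimum is 1, achieved by column X.
Minimax strategy: X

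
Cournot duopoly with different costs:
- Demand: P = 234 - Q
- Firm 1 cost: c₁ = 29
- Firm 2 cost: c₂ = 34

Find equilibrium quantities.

q₁* = 70.0, q₂* = 65.0

Work:
Reaction: q₁ = (234 - 29 - q₂)/2
Reaction: q₂ = (234 - 34 - q₁)/2
Solve simultaneously:
q₁* = (234 - 2×29 + 34)/3 = 70.0
q₂* = (234 - 2×34 + 29)/3 = 65.0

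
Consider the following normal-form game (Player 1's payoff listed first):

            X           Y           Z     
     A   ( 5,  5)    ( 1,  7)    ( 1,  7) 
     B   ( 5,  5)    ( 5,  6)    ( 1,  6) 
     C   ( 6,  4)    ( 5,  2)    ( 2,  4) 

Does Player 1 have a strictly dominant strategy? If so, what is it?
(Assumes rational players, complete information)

No strictly dominant strategy exists for Player 1

Work:
A strategy strictly dominates another if it gives a strictly higher payoff against every opponent action. Compare each pair of P1's strategies column-by-column:
  A vs B: [5 vs 5, 1 vs 5, 1 vs 1] → A does not strictly dominate B (column X: 5 ≤ 5)
  A vs C: [5 vs 6, 1 vs 5, 1 vs 2] → A does not strictly dominate C (column X: 5 ≤ 6)
  B vs A: [5 vs 5, 5 vs 1, 1 vs 1] → B does not strictly dominate A (column X: 5 ≤ 5)
  B vs C: [5 vs 6, 5 vs 5, 1 vs 2] → B does not strictly dominate C (column X: 5 ≤ 6)
  C vs A: [6 vs 5, 5 vs 1, 2 vs 1] → C strictly dominates A
  C vs B: [6 vs 5, 5 vs 5, 2 vs 1] → C does not strictly dominate B (column Y: 5 ≤ 5)
No single strategy strictly dominates all others → no strictly dominant strategy.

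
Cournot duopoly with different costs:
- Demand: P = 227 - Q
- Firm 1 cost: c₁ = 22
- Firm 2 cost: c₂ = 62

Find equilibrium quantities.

q₁* = 81.67, q₂* = 41.67

Work:
Reaction: q₁ = (227 - 22 - q₂)/2
Reaction: q₂ = (227 - 62 - q₁)/2
Solve simultaneously:
q₁* = (227 - 2×22 + 62)/3 = 81.67
q₂* = (227 - 2×62 + 22)/3 = 41.67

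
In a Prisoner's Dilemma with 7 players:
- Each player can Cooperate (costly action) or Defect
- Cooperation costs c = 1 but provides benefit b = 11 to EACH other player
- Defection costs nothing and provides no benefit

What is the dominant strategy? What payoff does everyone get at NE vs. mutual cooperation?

Dominant: Defect; NE payoff = 0; Coop payoff = 65

Work:
Defect dominates (saves cost c = 1, benefit to others is external)
NE: All defect → everyone gets 0
If all cooperate: each receives (6)×11 - 1 = 65
Social dilemma: 65 > 0 but NE gives 0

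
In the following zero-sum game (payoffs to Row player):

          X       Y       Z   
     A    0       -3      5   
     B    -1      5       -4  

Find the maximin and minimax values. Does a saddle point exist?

Maximin = -3, Minimax = 0, Saddle: False

Work:
Row minimums: [-3, -4] → maximin = -3
Column maximums: [0, 5, 5] → minimax = 0
No saddle point (maximin ≠ minimax). Mixed strategy needed.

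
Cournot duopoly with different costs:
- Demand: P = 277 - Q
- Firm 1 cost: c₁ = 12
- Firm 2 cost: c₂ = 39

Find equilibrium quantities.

q₁* = 97.33, q₂* = 70.33

Work:
Reaction: q₁ = (277 - 12 - q₂)/2
Reaction: q₂ = (277 - 39 - q₁)/2
Solve simultaneously:
q₁* = (277 - 2×12 + 39)/3 = 97.33
q₂* = (277 - 2×39 + 12)/3 = 70.33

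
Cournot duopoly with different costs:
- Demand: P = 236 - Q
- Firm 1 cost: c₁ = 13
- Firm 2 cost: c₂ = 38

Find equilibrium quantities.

q₁* = 82.67, q₂* = 57.67

Work:
Reaction: q₁ = (236 - 13 - q₂)/2
Reaction: q₂ = (236 - 38 - q₁)/2
Solve simultaneously:
q₁* = (236 - 2×13 + 38)/3 = 82.67
q₂* = (236 - 2×38 + 13)/3 = 57.67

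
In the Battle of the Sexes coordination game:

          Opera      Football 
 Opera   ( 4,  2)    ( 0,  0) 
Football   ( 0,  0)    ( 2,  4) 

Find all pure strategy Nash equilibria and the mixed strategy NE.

Pure NE: (Opera, Opera) and (Football, Football); Mixed NE: p = 0.6667, q = 0.3333

Work:
Check pure NE:
(Opera, Opera): (4, 2) - no unilateral deviation beneficial
(Football, Football): (2, 4) - no unilateral deviation beneficial
Mixed NE: P1 plays Opera with p = 0.6667, P2 plays Opera with q = 0.3333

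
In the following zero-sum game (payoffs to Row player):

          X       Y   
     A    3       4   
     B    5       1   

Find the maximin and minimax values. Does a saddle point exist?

Maximin = 3, Minimax = 4, Saddle: False

Work:
Row minimums: [3, 1] → maximin = 3
Column maximums: [5, 4] → minimax = 4
No saddle point (maximin ≠ minimax). Mixed strategy needed.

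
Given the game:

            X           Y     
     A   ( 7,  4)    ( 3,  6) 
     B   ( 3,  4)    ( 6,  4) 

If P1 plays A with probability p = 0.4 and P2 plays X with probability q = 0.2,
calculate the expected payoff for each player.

E[P1] = 4.76, E[P2] = 4.64

Work:
E[P1] = p·q·π₁(A,X) + p·(1-q)·π₁(A,Y) + (1-p)·q·π₁(B,X) + (1-p)·(1-q)·π₁(B,Y)
= 0.4·0.2·7 + 0.4·0.8·3 + 0.6·0.2·3 + 0.6·0.8·6
= 4.76

E[P2] = 4.64 (similar calculation)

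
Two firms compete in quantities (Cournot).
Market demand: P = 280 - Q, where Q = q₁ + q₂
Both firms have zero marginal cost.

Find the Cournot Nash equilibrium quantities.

q₁* = q₂* = 93.33; P* = 93.33

Work:
Profit: π_i = P·q_i = (a - q_i - q_j)·q_i
FOC: ∂π_i/∂q_i = a - 2q_i - q_j = 0
Reaction function: q_i = (280 - q_j)/2
Symmetry: q* = 280/3 = 93.33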